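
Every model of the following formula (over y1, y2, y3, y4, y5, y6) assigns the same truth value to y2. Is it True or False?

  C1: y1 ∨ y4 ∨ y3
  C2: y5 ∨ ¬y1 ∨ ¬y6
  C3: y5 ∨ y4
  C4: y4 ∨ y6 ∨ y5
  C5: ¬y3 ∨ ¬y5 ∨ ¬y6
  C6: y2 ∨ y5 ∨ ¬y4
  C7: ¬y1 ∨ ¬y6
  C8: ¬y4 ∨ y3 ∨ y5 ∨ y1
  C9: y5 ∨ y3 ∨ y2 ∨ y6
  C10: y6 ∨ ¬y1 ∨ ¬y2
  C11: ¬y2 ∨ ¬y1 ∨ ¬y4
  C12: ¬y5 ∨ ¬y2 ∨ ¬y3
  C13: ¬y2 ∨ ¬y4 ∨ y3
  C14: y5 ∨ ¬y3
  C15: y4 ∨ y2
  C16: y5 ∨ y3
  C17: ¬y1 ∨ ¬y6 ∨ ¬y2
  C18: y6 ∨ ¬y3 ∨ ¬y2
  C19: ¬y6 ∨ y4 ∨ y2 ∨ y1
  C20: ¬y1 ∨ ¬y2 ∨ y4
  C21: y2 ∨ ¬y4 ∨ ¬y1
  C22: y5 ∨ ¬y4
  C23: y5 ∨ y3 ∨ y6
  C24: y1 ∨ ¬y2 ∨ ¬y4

False

Suppose y2 = True.
Case y5 = True:
From the singleton clause (¬y3), y3 = False.
From the singleton clause (¬y4), y4 = False.
From the singleton clause (y1), y1 = True.
But (¬y1) is also a unit clause — contradiction.
Backtrack on y5: now try y5 = False.
From the singleton clause (y4), y4 = True.
But (¬y4) is also a unit clause — contradiction.
Both values of y5 lead to a conflict.
So every satisfying assignment has y2 = False.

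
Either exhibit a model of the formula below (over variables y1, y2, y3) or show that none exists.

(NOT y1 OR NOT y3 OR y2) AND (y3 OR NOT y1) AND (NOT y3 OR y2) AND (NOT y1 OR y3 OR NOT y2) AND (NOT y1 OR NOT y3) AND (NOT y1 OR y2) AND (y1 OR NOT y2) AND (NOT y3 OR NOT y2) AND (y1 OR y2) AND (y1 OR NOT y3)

Case y3 = true:
(y2) alone gives y2 = true.
But (NOT y2) is also a unit clause — contradiction.
So y3 must be the other value — set y3 = false.
(NOT y1) alone gives y1 = false.
(NOT y2) alone gives y2 = false.
But (y2) is also a unit clause — contradiction.
Both values of y3 lead to a conflict.

UNSATISFIABLE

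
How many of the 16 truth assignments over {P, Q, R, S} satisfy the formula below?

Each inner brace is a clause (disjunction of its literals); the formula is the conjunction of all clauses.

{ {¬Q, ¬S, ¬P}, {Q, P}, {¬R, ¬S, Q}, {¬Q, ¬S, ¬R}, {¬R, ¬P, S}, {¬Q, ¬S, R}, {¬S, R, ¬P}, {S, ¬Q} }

There are 2^4 = 16 truth assignments over (P, Q, R, S).
Check each against the 8 clauses (columns in the order P, Q, R, S):
  F F F F  ✗ fails (Q ∨ P)
  F F F T  ✗ fails (Q ∨ P)
  F F T F  ✗ fails (Q ∨ P)
  F F T T  ✗ fails (Q ∨ P)
  F T F F  ✗ fails (S ∨ ¬Q)
  F T F T  ✗ fails (¬Q ∨ ¬S ∨ R)
  F T T F  ✗ fails (S ∨ ¬Q)
  F T T T  ✗ fails (¬Q ∨ ¬S ∨ ¬R)
  T F F F  ✓ satisfies all
  T F F T  ✗ fails (¬S ∨ R ∨ ¬P)
  T F T F  ✗ fails (¬R ∨ ¬P ∨ S)
  T F T T  ✗ fails (¬R ∨ ¬S ∨ Q)
  T T F F  ✗ fails (S ∨ ¬Q)
  T T F T  ✗ fails (¬Q ∨ ¬S ∨ ¬P)
  T T T F  ✗ fails (¬R ∨ ¬P ∨ S)
  T T T T  ✗ fails (¬Q ∨ ¬S ∨ ¬P)
1 of the 16 rows is a model.

1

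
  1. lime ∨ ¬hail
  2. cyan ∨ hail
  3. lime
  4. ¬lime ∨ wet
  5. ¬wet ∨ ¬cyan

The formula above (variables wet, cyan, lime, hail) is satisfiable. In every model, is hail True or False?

Suppose hail = False.
(cyan) alone gives cyan = True.
(lime) alone gives lime = True.
(wet) alone gives wet = True.
Now (¬wet) is unsatisfied and unit — conflict.
So every satisfying assignment has hail = True.

True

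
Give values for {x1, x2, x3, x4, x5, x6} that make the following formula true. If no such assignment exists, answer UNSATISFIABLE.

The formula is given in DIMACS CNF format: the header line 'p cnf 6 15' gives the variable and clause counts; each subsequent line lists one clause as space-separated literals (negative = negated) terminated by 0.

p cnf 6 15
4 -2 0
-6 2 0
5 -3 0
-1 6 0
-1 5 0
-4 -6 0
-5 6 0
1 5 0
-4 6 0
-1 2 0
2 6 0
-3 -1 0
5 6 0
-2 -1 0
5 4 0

UNSATISFIABLE

Case x4 = True:
(¬x6) alone gives x6 = False.
Now (x6) is unsatisfied and unit — conflict.
That branch fails; take x4 = False instead.
(¬x2) alone gives x2 = False.
(¬x6) alone gives x6 = False.
Now (x6) is unsatisfied and unit — conflict.
Neither x4 = True nor x4 = False works.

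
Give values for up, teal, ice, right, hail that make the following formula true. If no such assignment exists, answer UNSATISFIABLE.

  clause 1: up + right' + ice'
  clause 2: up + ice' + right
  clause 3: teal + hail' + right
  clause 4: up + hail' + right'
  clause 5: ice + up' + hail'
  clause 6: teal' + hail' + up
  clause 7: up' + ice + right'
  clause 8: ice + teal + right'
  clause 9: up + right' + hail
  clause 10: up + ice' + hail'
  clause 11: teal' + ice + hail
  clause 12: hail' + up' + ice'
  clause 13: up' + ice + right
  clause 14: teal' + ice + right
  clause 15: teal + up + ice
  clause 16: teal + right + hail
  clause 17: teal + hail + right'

Branch on up: set up = 1.
Branch on ice: set ice = 1.
(hail') alone gives hail = 0.
Branch on teal: set teal = 1.
Every clause is now satisfied; right is unconstrained.

up ↦ 1; teal ↦ 1; ice ↦ 1; right ↦ 1; hail ↦ 0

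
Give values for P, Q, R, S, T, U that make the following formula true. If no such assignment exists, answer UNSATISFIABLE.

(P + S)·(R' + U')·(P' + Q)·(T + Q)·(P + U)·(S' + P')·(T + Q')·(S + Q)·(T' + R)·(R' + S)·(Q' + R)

Branch on P: set P = 1.
The clause (Q) is unit, so Q = 1.
The clause (S') is unit, so S = 0.
The clause (T) is unit, so T = 1.
The clause (R) is unit, so R = 1.
That conflicts with the unit clause (R').
So P must be the other value — set P = 0.
The clause (S) is unit, so S = 1.
The clause (U) is unit, so U = 1.
The clause (R') is unit, so R = 0.
The clause (T') is unit, so T = 0.
The clause (Q) is unit, so Q = 1.
That conflicts with the unit clause (Q').
Either choice for P ends in contradiction.

UNSATISFIABLE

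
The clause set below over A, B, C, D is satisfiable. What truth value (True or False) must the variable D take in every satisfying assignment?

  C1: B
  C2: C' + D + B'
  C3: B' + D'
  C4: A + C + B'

False

Suppose D = 1.
(B) alone gives B = 1.
Now (B') is unsatisfied and unit — conflict.
So every satisfying assignment has D = False.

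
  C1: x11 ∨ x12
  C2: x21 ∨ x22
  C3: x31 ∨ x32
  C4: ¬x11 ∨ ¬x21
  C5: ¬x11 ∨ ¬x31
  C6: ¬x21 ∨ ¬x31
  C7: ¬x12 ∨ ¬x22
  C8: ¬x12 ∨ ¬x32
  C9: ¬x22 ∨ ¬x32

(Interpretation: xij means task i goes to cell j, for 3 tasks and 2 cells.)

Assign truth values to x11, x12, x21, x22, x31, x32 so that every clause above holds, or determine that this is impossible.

Suppose x11 = True.
The clause (¬x21) is unit, so x21 = False.
The clause (x22) is unit, so x22 = True.
The clause (¬x31) is unit, so x31 = False.
The clause (x32) is unit, so x32 = True.
Now (¬x32) is unsatisfied and unit — conflict.
Undo x11 and try x11 = False.
The clause (x12) is unit, so x12 = True.
The clause (¬x22) is unit, so x22 = False.
The clause (x21) is unit, so x21 = True.
The clause (¬x31) is unit, so x31 = False.
The clause (x32) is unit, so x32 = True.
Now (¬x32) is unsatisfied and unit — conflict.
Either choice for x11 ends in contradiction.

UNSATISFIABLE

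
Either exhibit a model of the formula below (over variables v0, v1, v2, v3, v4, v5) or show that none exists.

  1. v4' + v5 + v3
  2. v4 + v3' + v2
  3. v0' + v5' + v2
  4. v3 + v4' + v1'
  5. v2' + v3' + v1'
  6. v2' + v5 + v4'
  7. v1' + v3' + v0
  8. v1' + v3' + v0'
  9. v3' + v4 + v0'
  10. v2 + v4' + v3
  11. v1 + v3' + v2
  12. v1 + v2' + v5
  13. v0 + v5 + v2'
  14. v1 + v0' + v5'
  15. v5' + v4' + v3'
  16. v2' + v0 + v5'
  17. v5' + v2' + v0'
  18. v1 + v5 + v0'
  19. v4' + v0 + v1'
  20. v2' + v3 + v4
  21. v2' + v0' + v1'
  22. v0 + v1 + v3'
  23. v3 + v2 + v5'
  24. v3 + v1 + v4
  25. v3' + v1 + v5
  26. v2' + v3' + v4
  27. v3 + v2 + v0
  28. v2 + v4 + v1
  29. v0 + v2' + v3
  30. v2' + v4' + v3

v0 ↦ 1, v1 ↦ 1, v2 ↦ 0, v3 ↦ 0, v4 ↦ 0, v5 ↦ 0

Case v4 = 0:
Case v3 = 0:
Unit clause (v2') forces v2 = 0.
Unit clause (v5') forces v5 = 0.
Unit clause (v1) forces v1 = 1.
Unit clause (v0) forces v0 = 1.
This assignment satisfies each clause.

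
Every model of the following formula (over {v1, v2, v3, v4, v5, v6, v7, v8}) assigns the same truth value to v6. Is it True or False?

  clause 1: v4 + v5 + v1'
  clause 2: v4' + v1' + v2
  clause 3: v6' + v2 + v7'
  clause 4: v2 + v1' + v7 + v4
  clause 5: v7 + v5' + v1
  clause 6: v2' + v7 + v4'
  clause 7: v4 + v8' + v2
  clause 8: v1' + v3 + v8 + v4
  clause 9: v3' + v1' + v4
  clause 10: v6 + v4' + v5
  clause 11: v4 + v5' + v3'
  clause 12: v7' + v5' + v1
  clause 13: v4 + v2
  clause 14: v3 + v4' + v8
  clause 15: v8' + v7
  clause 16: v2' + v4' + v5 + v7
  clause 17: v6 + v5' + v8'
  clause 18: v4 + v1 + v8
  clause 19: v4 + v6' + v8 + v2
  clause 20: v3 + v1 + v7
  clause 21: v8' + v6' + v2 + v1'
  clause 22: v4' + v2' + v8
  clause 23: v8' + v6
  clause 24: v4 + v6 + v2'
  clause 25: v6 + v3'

True

Suppose v6 = 0.
The clause (v8') is unit, so v8 = 0.
The clause (v3') is unit, so v3 = 0.
The clause (v4') is unit, so v4 = 0.
The clause (v1') is unit, so v1 = 0.
But (v1) is also a unit clause — contradiction.
So every satisfying assignment has v6 = True.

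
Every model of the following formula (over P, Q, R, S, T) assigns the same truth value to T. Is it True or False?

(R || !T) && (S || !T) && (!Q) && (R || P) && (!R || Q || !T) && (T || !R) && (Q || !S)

False

Suppose T = true.
Unit clause (R) forces R = true.
Unit clause (S) forces S = true.
Unit clause (!Q) forces Q = false.
That conflicts with the unit clause (Q).
So every satisfying assignment has T = False.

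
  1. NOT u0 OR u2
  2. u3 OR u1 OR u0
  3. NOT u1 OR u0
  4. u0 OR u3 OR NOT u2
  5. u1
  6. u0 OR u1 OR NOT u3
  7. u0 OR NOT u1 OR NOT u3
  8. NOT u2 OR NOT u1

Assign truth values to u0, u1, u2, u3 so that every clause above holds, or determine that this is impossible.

(u1) alone gives u1 = true.
(u0) alone gives u0 = true.
(u2) alone gives u2 = true.
That conflicts with the unit clause (NOT u2).

UNSATISFIABLE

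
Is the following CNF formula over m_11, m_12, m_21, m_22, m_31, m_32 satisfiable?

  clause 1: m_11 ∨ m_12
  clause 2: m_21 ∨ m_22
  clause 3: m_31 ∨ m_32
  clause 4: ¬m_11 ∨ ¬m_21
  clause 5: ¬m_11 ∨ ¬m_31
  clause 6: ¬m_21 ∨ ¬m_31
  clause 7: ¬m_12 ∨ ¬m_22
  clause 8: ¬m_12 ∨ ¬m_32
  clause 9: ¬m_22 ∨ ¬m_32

No

Try m_11 = True.
The clause (¬m_21) is unit, so m_21 = False.
The clause (m_22) is unit, so m_22 = True.
The clause (¬m_31) is unit, so m_31 = False.
The clause (m_32) is unit, so m_32 = True.
But (¬m_32) is also a unit clause — contradiction.
That branch fails; take m_11 = False instead.
The clause (m_12) is unit, so m_12 = True.
The clause (¬m_22) is unit, so m_22 = False.
The clause (m_21) is unit, so m_21 = True.
The clause (¬m_31) is unit, so m_31 = False.
The clause (m_32) is unit, so m_32 = True.
But (¬m_32) is also a unit clause — contradiction.
Both values of m_11 lead to a conflict.
No assignment satisfies every clause.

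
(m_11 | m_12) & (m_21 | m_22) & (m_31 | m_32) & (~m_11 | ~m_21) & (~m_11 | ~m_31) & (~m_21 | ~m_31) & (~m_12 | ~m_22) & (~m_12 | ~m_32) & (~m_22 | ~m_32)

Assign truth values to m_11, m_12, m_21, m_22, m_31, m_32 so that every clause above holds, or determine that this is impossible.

UNSATISFIABLE

Branch on m_11: set m_11 = 1.
The clause (~m_21) is unit, so m_21 = 0.
The clause (m_22) is unit, so m_22 = 1.
The clause (~m_31) is unit, so m_31 = 0.
The clause (m_32) is unit, so m_32 = 1.
But (~m_32) is also a unit clause — contradiction.
Backtrack on m_11: now try m_11 = 0.
The clause (m_12) is unit, so m_12 = 1.
The clause (~m_22) is unit, so m_22 = 0.
The clause (m_21) is unit, so m_21 = 1.
The clause (~m_31) is unit, so m_31 = 0.
The clause (m_32) is unit, so m_32 = 1.
But (~m_32) is also a unit clause — contradiction.
Either choice for m_11 ends in contradiction.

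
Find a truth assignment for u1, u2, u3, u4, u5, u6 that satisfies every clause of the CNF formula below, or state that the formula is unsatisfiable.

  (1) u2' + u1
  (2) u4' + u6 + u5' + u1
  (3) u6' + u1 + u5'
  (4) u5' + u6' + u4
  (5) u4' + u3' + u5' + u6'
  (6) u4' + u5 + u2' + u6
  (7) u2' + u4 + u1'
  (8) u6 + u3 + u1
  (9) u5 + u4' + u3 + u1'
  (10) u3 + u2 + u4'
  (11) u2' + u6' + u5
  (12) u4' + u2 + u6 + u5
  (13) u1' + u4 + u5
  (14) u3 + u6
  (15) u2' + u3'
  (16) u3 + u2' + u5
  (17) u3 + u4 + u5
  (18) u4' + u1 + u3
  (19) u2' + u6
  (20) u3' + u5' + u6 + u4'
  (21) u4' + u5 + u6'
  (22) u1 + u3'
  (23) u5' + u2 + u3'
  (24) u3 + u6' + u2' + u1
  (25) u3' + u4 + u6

u1 ↦ 1, u2 ↦ 1, u3 ↦ 0, u4 ↦ 1, u5 ↦ 1, u6 ↦ 1

Branch on u2: set u2 = 1.
Unit clause (u1) forces u1 = 1.
Unit clause (u4) forces u4 = 1.
Unit clause (u3') forces u3 = 0.
Unit clause (u5) forces u5 = 1.
Unit clause (u6) forces u6 = 1.
Every clause now holds.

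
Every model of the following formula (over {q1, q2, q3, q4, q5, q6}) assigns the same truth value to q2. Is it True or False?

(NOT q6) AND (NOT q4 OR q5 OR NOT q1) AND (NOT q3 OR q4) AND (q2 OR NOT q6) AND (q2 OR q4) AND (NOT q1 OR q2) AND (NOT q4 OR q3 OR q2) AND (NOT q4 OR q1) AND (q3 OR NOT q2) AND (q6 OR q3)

True

Suppose q2 = false.
Unit clause (NOT q6) forces q6 = false.
Unit clause (q4) forces q4 = true.
Unit clause (NOT q1) forces q1 = false.
That conflicts with the unit clause (q1).
So every satisfying assignment has q2 = True.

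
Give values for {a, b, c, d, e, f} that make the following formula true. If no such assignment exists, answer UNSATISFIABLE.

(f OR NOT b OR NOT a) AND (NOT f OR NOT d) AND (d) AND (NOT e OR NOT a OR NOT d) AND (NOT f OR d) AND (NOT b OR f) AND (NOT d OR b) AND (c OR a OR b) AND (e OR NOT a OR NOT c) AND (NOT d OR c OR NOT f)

(d) alone gives d = true.
(NOT f) alone gives f = false.
(NOT b) alone gives b = false.
That conflicts with the unit clause (b).

UNSATISFIABLE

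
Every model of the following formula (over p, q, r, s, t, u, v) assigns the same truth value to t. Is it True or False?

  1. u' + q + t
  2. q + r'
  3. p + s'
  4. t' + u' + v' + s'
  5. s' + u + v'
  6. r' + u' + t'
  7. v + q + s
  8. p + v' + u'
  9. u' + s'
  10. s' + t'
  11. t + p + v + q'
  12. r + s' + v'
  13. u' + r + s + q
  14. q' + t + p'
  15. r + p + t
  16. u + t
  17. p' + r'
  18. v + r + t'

Suppose t = 0.
The clause (u) is unit, so u = 1.
The clause (q) is unit, so q = 1.
The clause (s') is unit, so s = 0.
The clause (p') is unit, so p = 0.
The clause (v') is unit, so v = 0.
Now (v) is unsatisfied and unit — conflict.
So every satisfying assignment has t = True.

True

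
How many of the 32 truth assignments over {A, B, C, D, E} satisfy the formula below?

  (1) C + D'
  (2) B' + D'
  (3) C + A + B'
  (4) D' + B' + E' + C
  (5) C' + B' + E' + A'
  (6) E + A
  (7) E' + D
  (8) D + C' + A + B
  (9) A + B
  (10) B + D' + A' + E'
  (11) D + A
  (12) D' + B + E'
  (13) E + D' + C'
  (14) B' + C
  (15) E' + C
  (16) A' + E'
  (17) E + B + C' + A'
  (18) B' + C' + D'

2

There are 2^5 = 32 truth assignments over (A, B, C, D, E).
Split on D. With D = 1, the clauses containing D are satisfied and D' drops from the rest; 0 of the 2^4 = 16 assignments to the other variables satisfy what remains.
With D = 0, by the same count on the reduced clause set, 2 assignments work.
Total: 0 + 2 = 2.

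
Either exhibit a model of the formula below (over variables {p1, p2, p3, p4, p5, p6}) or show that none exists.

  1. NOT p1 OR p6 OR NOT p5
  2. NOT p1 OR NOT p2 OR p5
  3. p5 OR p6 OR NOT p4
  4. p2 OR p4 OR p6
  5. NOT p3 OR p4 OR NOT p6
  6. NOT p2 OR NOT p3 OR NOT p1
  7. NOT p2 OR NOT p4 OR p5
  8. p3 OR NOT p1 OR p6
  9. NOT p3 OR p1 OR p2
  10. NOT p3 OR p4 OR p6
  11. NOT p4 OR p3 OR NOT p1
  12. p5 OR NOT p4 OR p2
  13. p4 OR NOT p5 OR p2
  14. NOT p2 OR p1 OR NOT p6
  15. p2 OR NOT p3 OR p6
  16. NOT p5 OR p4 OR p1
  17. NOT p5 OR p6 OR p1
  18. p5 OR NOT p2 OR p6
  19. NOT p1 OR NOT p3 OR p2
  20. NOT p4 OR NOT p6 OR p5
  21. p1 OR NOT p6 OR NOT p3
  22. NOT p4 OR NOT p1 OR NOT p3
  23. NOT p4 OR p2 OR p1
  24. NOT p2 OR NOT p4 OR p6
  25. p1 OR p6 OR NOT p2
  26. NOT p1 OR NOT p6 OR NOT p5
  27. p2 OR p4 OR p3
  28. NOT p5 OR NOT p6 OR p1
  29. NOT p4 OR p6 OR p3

UNSATISFIABLE

Try p1 = false.
Try p3 = false.
Try p2 = false.
(NOT p4) alone gives p4 = false.
But (p4) is also a unit clause — contradiction.
So p2 must be the other value — set p2 = true.
(NOT p6) alone gives p6 = false.
But (p6) is also a unit clause — contradiction.
Both values of p2 lead to a conflict.
So p3 must be the other value — set p3 = true.
(p2) alone gives p2 = true.
(NOT p6) alone gives p6 = false.
But (p6) is also a unit clause — contradiction.
Both values of p3 lead to a conflict.
So p1 must be the other value — set p1 = true.
Try p6 = true.
(NOT p5) alone gives p5 = false.
(NOT p2) alone gives p2 = false.
(NOT p4) alone gives p4 = false.
(NOT p3) alone gives p3 = false.
But (p3) is also a unit clause — contradiction.
So p6 must be the other value — set p6 = false.
(NOT p5) alone gives p5 = false.
(NOT p2) alone gives p2 = false.
(NOT p4) alone gives p4 = false.
But (p4) is also a unit clause — contradiction.
Both values of p6 lead to a conflict.
Both values of p1 lead to a conflict.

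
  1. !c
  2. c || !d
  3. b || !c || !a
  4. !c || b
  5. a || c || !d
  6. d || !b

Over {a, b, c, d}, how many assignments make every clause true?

There are 2^4 = 16 truth assignments over (a, b, c, d).
Split on a. With a = true, the clauses containing a are satisfied and !a drops from the rest; 1 of the 2^3 = 8 assignments to the other variables satisfy what remains.
With a = false, by the same count on the reduced clause set, 1 assignment works.
(One model: a=F, b=F, c=F, d=F.)
Total: 1 + 1 = 2.

2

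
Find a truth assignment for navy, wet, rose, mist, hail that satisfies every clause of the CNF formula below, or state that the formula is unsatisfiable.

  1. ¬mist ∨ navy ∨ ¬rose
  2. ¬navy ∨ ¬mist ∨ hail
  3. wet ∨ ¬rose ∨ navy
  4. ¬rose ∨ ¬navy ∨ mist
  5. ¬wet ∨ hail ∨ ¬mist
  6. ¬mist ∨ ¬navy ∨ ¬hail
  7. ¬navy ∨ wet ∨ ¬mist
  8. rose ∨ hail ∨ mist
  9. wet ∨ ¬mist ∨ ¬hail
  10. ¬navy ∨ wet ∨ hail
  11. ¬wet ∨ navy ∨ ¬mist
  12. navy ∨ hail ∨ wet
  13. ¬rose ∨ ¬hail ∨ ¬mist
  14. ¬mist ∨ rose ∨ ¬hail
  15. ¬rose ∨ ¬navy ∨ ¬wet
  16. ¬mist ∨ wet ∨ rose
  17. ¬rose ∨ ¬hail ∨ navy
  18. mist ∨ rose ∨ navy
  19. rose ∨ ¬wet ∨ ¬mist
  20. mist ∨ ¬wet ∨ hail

Suppose mist = False.
Suppose rose = False.
Unit clause (hail) forces hail = True.
Unit clause (navy) forces navy = True.
Every clause is now satisfied; wet is unconstrained.

navy: True, wet: False, rose: False, mist: False, hail: True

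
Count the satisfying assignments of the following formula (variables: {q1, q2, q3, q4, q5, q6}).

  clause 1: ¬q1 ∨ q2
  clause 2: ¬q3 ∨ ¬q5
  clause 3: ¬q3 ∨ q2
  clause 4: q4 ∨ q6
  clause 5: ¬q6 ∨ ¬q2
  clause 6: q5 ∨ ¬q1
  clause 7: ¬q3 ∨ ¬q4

There are 2^6 = 64 truth assignments over (q1, q2, q3, q4, q5, q6).
Split on q1. With q1 = True, the clauses containing q1 are satisfied and ¬q1 drops from the rest; 1 of the 2^5 = 32 assignments to the other variables satisfy what remains.
With q1 = False, by the same count on the reduced clause set, 8 assignments work.
(One model: q1=F, q2=F, q3=F, q4=F, q5=F, q6=T.)
Total: 1 + 8 = 9.

9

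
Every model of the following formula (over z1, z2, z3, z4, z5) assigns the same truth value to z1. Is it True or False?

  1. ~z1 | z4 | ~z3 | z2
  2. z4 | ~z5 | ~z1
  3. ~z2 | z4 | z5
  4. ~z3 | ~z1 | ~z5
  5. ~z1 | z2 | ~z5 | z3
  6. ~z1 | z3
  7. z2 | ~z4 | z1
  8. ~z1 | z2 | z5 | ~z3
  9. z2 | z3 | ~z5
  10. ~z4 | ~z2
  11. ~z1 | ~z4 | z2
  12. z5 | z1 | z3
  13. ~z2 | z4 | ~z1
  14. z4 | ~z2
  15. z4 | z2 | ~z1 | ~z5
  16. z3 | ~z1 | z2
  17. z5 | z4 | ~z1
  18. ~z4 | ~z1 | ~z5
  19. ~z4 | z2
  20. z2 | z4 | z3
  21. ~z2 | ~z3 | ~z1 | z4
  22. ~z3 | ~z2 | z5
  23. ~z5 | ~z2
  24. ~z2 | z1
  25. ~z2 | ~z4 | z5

False

Suppose z1 = 1.
Unit clause (z3) forces z3 = 1.
Unit clause (~z5) forces z5 = 0.
Unit clause (z2) forces z2 = 1.
That conflicts with the unit clause (~z2).
So every satisfying assignment has z1 = False.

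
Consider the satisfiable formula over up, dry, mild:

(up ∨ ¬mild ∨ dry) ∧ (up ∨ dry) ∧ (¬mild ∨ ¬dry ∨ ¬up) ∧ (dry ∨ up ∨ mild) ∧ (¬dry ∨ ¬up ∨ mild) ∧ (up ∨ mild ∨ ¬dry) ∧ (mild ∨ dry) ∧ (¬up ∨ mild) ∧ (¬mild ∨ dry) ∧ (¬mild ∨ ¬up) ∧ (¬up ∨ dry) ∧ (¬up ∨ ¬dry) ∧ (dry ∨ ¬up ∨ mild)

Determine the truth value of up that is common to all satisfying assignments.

False

Suppose up = True.
(mild) alone gives mild = True.
Now (¬mild) is unsatisfied and unit — conflict.
So every satisfying assignment has up = False.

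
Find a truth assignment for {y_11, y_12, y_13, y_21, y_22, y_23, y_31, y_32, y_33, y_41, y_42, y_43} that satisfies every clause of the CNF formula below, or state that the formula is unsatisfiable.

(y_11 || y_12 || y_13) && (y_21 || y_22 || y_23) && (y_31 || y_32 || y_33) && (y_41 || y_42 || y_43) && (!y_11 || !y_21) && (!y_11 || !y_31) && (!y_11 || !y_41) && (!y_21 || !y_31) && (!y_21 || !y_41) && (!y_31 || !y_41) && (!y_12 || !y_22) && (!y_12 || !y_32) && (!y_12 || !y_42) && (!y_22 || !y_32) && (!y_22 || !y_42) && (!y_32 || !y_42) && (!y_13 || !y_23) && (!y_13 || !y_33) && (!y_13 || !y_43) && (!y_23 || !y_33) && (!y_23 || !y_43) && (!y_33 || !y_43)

Try y_11 = false.
Try y_12 = true.
The clause (!y_22) is unit, so y_22 = false.
The clause (!y_32) is unit, so y_32 = false.
The clause (!y_42) is unit, so y_42 = false.
Try y_21 = true.
The clause (!y_31) is unit, so y_31 = false.
The clause (y_33) is unit, so y_33 = true.
The clause (!y_41) is unit, so y_41 = false.
The clause (y_43) is unit, so y_43 = true.
That conflicts with the unit clause (!y_43).
That branch fails; take y_21 = false instead.
The clause (y_23) is unit, so y_23 = true.
The clause (!y_13) is unit, so y_13 = false.
The clause (!y_33) is unit, so y_33 = false.
The clause (y_31) is unit, so y_31 = true.
The clause (!y_41) is unit, so y_41 = false.
The clause (y_43) is unit, so y_43 = true.
That conflicts with the unit clause (!y_43).
Both values of y_21 lead to a conflict.
That branch fails; take y_12 = false instead.
The clause (y_13) is unit, so y_13 = true.
The clause (!y_23) is unit, so y_23 = false.
The clause (!y_33) is unit, so y_33 = false.
The clause (!y_43) is unit, so y_43 = false.
Try y_21 = true.
The clause (!y_31) is unit, so y_31 = false.
The clause (y_32) is unit, so y_32 = true.
The clause (!y_41) is unit, so y_41 = false.
The clause (y_42) is unit, so y_42 = true.
That conflicts with the unit clause (!y_42).
That branch fails; take y_21 = false instead.
The clause (y_22) is unit, so y_22 = true.
The clause (!y_32) is unit, so y_32 = false.
The clause (y_31) is unit, so y_31 = true.
The clause (!y_41) is unit, so y_41 = false.
The clause (y_42) is unit, so y_42 = true.
That conflicts with the unit clause (!y_42).
Both values of y_21 lead to a conflict.
Both values of y_12 lead to a conflict.
That branch fails; take y_11 = true instead.
The clause (!y_21) is unit, so y_21 = false.
The clause (!y_31) is unit, so y_31 = false.
The clause (!y_41) is unit, so y_41 = false.
Try y_22 = true.
The clause (!y_12) is unit, so y_12 = false.
The clause (!y_32) is unit, so y_32 = false.
The clause (y_33) is unit, so y_33 = true.
The clause (!y_42) is unit, so y_42 = false.
The clause (y_43) is unit, so y_43 = true.
That conflicts with the unit clause (!y_43).
That branch fails; take y_22 = false instead.
The clause (y_23) is unit, so y_23 = true.
The clause (!y_13) is unit, so y_13 = false.
The clause (!y_33) is unit, so y_33 = false.
The clause (y_32) is unit, so y_32 = true.
The clause (!y_12) is unit, so y_12 = false.
The clause (!y_42) is unit, so y_42 = false.
The clause (y_43) is unit, so y_43 = true.
That conflicts with the unit clause (!y_43).
Both values of y_22 lead to a conflict.
Both values of y_11 lead to a conflict.

UNSATISFIABLE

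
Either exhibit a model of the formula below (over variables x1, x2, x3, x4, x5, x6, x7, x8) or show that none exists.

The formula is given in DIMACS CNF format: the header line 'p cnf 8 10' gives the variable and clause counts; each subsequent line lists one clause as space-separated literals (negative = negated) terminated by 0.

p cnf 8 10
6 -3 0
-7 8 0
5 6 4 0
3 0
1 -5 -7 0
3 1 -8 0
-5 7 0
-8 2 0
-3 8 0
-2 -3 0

UNSATISFIABLE

From the singleton clause (x3), x3 = True.
From the singleton clause (x6), x6 = True.
From the singleton clause (x8), x8 = True.
From the singleton clause (x2), x2 = True.
Now (¬x2) is unsatisfied and unit — conflict.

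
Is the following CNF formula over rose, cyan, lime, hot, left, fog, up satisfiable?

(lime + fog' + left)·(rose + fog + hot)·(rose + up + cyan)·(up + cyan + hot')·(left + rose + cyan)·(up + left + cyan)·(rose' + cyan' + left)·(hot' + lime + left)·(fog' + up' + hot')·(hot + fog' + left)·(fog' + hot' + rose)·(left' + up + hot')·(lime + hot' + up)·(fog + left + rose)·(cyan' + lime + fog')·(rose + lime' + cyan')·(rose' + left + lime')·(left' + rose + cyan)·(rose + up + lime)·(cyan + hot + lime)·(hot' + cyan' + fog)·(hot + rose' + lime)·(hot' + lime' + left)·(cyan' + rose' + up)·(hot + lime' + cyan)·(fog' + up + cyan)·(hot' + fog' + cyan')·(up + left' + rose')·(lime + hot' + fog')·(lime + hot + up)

Satisfiable

Branch on lime: set lime = 1.
Branch on rose: set rose = 1.
The clause (left) is unit, so left = 1.
The clause (up) is unit, so up = 1.
Branch on fog: set fog = 0.
Branch on hot: set hot = 1.
The clause (cyan') is unit, so cyan = 0.
Every clause now holds.
A satisfying assignment: rose: 1,  cyan: 0,  lime: 1,  hot: 1,  left: 1,  fog: 0,  up: 1.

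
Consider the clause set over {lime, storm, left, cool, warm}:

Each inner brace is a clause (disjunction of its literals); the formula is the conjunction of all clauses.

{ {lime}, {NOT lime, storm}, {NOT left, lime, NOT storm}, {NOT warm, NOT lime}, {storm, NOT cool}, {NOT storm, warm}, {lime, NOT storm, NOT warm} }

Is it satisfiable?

No

The clause (lime) is unit, so lime = true.
The clause (storm) is unit, so storm = true.
The clause (NOT warm) is unit, so warm = false.
Now (warm) is unsatisfied and unit — conflict.
No assignment satisfies every clause.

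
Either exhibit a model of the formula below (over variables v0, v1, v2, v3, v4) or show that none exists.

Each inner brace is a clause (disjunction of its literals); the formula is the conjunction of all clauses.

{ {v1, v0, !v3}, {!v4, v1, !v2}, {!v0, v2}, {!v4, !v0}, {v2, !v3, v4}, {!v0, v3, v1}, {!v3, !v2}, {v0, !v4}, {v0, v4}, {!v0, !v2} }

Try v0 = false.
From the singleton clause (!v4), v4 = false.
Now (v4) is unsatisfied and unit — conflict.
Backtrack on v0: now try v0 = true.
From the singleton clause (v2), v2 = true.
Now (!v2) is unsatisfied and unit — conflict.
Both values of v0 lead to a conflict.

UNSATISFIABLE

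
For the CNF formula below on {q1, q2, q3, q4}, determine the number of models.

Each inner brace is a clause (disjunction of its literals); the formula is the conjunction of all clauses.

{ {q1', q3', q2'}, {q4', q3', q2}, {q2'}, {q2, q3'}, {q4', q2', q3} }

There are 2^4 = 16 truth assignments over (q1, q2, q3, q4).
Check each against the 5 clauses (columns in the order q1, q2, q3, q4):
  F F F F  ✓ satisfies all
  F F F T  ✓ satisfies all
  F F T F  ✗ fails (q2 + q3')
  F F T T  ✗ fails (q4' + q3' + q2)
  F T F F  ✗ fails (q2')
  F T F T  ✗ fails (q2')
  F T T F  ✗ fails (q2')
  F T T T  ✗ fails (q2')
  T F F F  ✓ satisfies all
  T F F T  ✓ satisfies all
  T F T F  ✗ fails (q2 + q3')
  T F T T  ✗ fails (q4' + q3' + q2)
  T T F F  ✗ fails (q2')
  T T F T  ✗ fails (q2')
  T T T F  ✗ fails (q1' + q3' + q2')
  T T T T  ✗ fails (q1' + q3' + q2')
4 of the 16 rows are models.

4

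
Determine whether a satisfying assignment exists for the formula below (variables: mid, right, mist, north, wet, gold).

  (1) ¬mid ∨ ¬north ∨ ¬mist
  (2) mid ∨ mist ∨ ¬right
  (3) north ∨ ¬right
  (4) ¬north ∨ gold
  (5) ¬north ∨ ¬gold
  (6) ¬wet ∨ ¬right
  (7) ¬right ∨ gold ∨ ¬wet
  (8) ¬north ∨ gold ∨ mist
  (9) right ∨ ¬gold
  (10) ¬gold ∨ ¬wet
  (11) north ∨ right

No

Branch on north: set north = True.
Unit clause (gold) forces gold = True.
Now (¬gold) is unsatisfied and unit — conflict.
So north must be the other value — set north = False.
Unit clause (¬right) forces right = False.
Now (right) is unsatisfied and unit — conflict.
Neither north = True nor north = False works.
No assignment satisfies every clause.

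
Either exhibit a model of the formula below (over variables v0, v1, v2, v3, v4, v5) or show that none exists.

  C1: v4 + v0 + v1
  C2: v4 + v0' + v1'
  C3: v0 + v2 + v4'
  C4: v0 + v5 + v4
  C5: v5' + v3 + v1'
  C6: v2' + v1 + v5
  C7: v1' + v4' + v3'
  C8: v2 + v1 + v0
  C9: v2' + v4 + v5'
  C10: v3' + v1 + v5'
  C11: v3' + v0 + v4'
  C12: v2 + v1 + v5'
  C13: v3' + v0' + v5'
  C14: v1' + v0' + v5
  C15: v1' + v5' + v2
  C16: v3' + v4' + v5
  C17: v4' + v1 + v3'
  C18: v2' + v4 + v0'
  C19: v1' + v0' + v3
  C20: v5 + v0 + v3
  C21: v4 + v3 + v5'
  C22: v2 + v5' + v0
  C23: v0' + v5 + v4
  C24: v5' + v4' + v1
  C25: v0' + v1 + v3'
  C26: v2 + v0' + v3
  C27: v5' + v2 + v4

Try v4 = 1.
Try v0 = 1.
Try v1 = 0.
From the singleton clause (v3'), v3 = 0.
From the singleton clause (v5'), v5 = 0.
From the singleton clause (v2'), v2 = 0.
Now (v2) is unsatisfied and unit — conflict.
So v1 must be the other value — set v1 = 1.
From the singleton clause (v3'), v3 = 0.
Now (v3) is unsatisfied and unit — conflict.
Neither v1 = 1 nor v1 = 0 works.
So v0 must be the other value — set v0 = 0.
From the singleton clause (v2), v2 = 1.
From the singleton clause (v3'), v3 = 0.
From the singleton clause (v5), v5 = 1.
From the singleton clause (v1'), v1 = 0.
Now (v1) is unsatisfied and unit — conflict.
Neither v0 = 1 nor v0 = 0 works.
So v4 must be the other value — set v4 = 0.
Try v0 = 1.
From the singleton clause (v1'), v1 = 0.
From the singleton clause (v2'), v2 = 0.
From the singleton clause (v5'), v5 = 0.
Now (v5) is unsatisfied and unit — conflict.
So v0 must be the other value — set v0 = 0.
From the singleton clause (v1), v1 = 1.
From the singleton clause (v5), v5 = 1.
From the singleton clause (v3), v3 = 1.
From the singleton clause (v2'), v2 = 0.
Now (v2) is unsatisfied and unit — conflict.
Neither v0 = 1 nor v0 = 0 works.
Neither v4 = 1 nor v4 = 0 works.

UNSATISFIABLE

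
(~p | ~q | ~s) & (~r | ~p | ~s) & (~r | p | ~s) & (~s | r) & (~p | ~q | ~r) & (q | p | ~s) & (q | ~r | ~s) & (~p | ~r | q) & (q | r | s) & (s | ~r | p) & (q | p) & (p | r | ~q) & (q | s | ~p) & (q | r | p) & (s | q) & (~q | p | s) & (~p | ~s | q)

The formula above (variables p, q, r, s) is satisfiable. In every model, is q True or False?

True

Suppose q = 0.
From the singleton clause (p), p = 1.
From the singleton clause (~r), r = 0.
From the singleton clause (~s), s = 0.
But (s) is also a unit clause — contradiction.
So every satisfying assignment has q = True.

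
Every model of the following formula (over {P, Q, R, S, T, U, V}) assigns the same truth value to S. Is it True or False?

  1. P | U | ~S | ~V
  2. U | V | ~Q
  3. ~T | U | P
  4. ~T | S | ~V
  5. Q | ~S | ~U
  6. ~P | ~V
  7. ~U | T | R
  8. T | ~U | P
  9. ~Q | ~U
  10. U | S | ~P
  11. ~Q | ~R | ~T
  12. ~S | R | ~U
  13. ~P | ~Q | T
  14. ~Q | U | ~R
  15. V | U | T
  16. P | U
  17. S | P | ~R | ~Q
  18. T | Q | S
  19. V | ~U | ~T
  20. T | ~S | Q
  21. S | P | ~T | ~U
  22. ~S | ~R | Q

True

Suppose S = 0.
Case T = 0:
The clause (Q) is unit, so Q = 1.
The clause (~U) is unit, so U = 0.
The clause (V) is unit, so V = 1.
The clause (~P) is unit, so P = 0.
That conflicts with the unit clause (P).
Undo T and try T = 1.
The clause (~V) is unit, so V = 0.
The clause (~U) is unit, so U = 0.
The clause (~Q) is unit, so Q = 0.
The clause (P) is unit, so P = 1.
That conflicts with the unit clause (~P).
Either choice for T ends in contradiction.
So every satisfying assignment has S = True.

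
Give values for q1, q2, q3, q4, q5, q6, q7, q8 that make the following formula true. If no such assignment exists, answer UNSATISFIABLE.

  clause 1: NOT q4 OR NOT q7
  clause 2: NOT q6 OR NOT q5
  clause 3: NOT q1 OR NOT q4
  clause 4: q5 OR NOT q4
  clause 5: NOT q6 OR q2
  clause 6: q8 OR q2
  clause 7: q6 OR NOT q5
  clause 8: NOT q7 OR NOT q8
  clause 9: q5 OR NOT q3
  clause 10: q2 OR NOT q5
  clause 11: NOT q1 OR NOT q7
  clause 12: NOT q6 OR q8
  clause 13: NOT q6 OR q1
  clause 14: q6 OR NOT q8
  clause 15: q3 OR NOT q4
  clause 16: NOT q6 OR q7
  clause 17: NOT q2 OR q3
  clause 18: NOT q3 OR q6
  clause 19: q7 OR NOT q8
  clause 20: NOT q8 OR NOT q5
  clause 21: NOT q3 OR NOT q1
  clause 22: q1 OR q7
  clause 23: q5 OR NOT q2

Suppose q4 = false.
Suppose q6 = false.
Unit clause (NOT q5) forces q5 = false.
Unit clause (NOT q3) forces q3 = false.
Unit clause (NOT q8) forces q8 = false.
Unit clause (q2) forces q2 = true.
But (NOT q2) is also a unit clause — contradiction.
Backtrack on q6: now try q6 = true.
Unit clause (NOT q5) forces q5 = false.
Unit clause (q2) forces q2 = true.
But (NOT q2) is also a unit clause — contradiction.
Neither q6 = true nor q6 = false works.
Backtrack on q4: now try q4 = true.
Unit clause (NOT q7) forces q7 = false.
Unit clause (NOT q1) forces q1 = false.
But (q1) is also a unit clause — contradiction.
Neither q4 = true nor q4 = false works.

UNSATISFIABLE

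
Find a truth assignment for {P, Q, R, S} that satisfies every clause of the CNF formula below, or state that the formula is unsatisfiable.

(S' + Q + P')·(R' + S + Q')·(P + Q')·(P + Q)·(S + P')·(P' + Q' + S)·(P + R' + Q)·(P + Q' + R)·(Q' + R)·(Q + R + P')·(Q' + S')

UNSATISFIABLE

Branch on P: set P = 1.
Unit clause (S) forces S = 1.
Unit clause (Q) forces Q = 1.
But (Q') is also a unit clause — contradiction.
Backtrack on P: now try P = 0.
Unit clause (Q') forces Q = 0.
But (Q) is also a unit clause — contradiction.
Either choice for P ends in contradiction.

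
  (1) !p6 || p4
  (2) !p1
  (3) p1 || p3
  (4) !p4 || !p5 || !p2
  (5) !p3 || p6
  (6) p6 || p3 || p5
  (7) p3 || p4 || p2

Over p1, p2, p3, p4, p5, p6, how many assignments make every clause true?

There are 2^6 = 64 truth assignments over (p1, p2, p3, p4, p5, p6).
Split on p6. With p6 = true, the clauses containing p6 are satisfied and !p6 drops from the rest; 3 of the 2^5 = 32 assignments to the other variables satisfy what remains.
With p6 = false, by the same count on the reduced clause set, 0 assignments work.
(One model: p1=F, p2=F, p3=T, p4=T, p5=F, p6=T.)
Total: 3 + 0 = 3.

3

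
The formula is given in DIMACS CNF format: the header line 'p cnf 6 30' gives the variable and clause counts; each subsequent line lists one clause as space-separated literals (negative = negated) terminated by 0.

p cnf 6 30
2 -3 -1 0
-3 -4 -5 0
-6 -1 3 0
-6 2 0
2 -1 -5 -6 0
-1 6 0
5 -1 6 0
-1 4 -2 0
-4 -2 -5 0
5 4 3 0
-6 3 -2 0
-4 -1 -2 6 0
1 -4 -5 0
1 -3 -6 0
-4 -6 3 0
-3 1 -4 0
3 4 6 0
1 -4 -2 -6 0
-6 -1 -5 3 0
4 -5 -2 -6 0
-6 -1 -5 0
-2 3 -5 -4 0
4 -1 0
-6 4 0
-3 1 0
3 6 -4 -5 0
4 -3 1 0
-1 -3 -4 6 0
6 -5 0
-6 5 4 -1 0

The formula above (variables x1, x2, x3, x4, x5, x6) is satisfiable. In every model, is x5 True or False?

Suppose x5 = True.
(x6) alone gives x6 = True.
(x2) alone gives x2 = True.
(¬x4) alone gives x4 = False.
That conflicts with the unit clause (x4).
So every satisfying assignment has x5 = False.

False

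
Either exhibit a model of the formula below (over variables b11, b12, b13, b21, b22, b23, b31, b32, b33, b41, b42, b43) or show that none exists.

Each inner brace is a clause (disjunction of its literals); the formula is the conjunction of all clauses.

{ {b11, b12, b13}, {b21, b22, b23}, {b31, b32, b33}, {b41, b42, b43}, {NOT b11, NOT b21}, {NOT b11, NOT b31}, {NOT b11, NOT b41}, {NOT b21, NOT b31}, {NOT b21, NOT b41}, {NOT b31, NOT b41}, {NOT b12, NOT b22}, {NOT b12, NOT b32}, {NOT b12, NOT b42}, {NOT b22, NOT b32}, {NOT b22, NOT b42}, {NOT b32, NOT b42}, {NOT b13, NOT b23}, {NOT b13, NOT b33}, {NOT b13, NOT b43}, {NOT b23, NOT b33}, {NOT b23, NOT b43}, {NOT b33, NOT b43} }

UNSATISFIABLE

Try b11 = false.
Try b12 = true.
Unit clause (NOT b22) forces b22 = false.
Unit clause (NOT b32) forces b32 = false.
Unit clause (NOT b42) forces b42 = false.
Try b21 = true.
Unit clause (NOT b31) forces b31 = false.
Unit clause (b33) forces b33 = true.
Unit clause (NOT b41) forces b41 = false.
Unit clause (b43) forces b43 = true.
But (NOT b43) is also a unit clause — contradiction.
Undo b21 and try b21 = false.
Unit clause (b23) forces b23 = true.
Unit clause (NOT b13) forces b13 = false.
Unit clause (NOT b33) forces b33 = false.
Unit clause (b31) forces b31 = true.
Unit clause (NOT b41) forces b41 = false.
Unit clause (b43) forces b43 = true.
But (NOT b43) is also a unit clause — contradiction.
Either choice for b21 ends in contradiction.
Undo b12 and try b12 = false.
Unit clause (b13) forces b13 = true.
Unit clause (NOT b23) forces b23 = false.
Unit clause (NOT b33) forces b33 = false.
Unit clause (NOT b43) forces b43 = false.
Try b21 = true.
Unit clause (NOT b31) forces b31 = false.
Unit clause (b32) forces b32 = true.
Unit clause (NOT b41) forces b41 = false.
Unit clause (b42) forces b42 = true.
But (NOT b42) is also a unit clause — contradiction.
Undo b21 and try b21 = false.
Unit clause (b22) forces b22 = true.
Unit clause (NOT b32) forces b32 = false.
Unit clause (b31) forces b31 = true.
Unit clause (NOT b41) forces b41 = false.
Unit clause (b42) forces b42 = true.
But (NOT b42) is also a unit clause — contradiction.
Either choice for b21 ends in contradiction.
Either choice for b12 ends in contradiction.
Undo b11 and try b11 = true.
Unit clause (NOT b21) forces b21 = false.
Unit clause (NOT b31) forces b31 = false.
Unit clause (NOT b41) forces b41 = false.
Try b22 = true.
Unit clause (NOT b12) forces b12 = false.
Unit clause (NOT b32) forces b32 = false.
Unit clause (b33) forces b33 = true.
Unit clause (NOT b42) forces b42 = false.
Unit clause (b43) forces b43 = true.
But (NOT b43) is also a unit clause — contradiction.
Undo b22 and try b22 = false.
Unit clause (b23) forces b23 = true.
Unit clause (NOT b13) forces b13 = false.
Unit clause (NOT b33) forces b33 = false.
Unit clause (b32) forces b32 = true.
Unit clause (NOT b12) forces b12 = false.
Unit clause (NOT b42) forces b42 = false.
Unit clause (b43) forces b43 = true.
But (NOT b43) is also a unit clause — contradiction.
Either choice for b22 ends in contradiction.
Either choice for b11 ends in contradiction.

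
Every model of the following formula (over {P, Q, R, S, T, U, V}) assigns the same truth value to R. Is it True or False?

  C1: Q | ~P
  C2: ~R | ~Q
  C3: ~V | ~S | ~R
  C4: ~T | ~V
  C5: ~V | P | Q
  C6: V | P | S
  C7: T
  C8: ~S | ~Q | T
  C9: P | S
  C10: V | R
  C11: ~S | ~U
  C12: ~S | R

True

Suppose R = 0.
The clause (T) is unit, so T = 1.
The clause (~V) is unit, so V = 0.
But (V) is also a unit clause — contradiction.
So every satisfying assignment has R = True.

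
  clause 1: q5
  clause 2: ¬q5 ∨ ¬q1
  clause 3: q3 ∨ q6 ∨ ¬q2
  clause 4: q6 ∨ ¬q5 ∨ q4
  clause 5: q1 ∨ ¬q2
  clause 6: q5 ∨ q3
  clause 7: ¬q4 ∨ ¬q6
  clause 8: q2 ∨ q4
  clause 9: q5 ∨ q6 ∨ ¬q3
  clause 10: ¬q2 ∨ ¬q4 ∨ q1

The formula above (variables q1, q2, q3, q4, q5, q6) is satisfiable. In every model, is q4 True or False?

True

Suppose q4 = False.
The clause (q5) is unit, so q5 = True.
The clause (¬q1) is unit, so q1 = False.
The clause (q6) is unit, so q6 = True.
The clause (¬q2) is unit, so q2 = False.
But (q2) is also a unit clause — contradiction.
So every satisfying assignment has q4 = True.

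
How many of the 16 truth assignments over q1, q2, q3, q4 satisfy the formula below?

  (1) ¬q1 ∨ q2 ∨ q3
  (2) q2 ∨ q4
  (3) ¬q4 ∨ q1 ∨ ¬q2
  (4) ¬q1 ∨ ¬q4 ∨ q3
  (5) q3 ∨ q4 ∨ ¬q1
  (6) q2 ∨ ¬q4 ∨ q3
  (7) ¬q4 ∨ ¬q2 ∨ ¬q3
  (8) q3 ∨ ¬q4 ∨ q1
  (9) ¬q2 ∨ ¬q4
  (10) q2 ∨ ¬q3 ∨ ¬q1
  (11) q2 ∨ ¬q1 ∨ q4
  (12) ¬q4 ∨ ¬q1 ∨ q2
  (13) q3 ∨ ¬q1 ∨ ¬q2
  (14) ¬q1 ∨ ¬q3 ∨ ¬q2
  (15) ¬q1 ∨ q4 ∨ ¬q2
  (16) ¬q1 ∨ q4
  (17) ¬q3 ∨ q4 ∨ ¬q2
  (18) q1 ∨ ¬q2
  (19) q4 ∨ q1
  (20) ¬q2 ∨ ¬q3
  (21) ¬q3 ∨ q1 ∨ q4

1

There are 2^4 = 16 truth assignments over (q1, q2, q3, q4).
Check each against the 21 clauses (columns in the order q1, q2, q3, q4):
  F F F F  ✗ fails (q2 ∨ q4)
  F F F T  ✗ fails (q2 ∨ ¬q4 ∨ q3)
  F F T F  ✗ fails (q2 ∨ q4)
  F F T T  ✓ satisfies all
  F T F F  ✗ fails (q1 ∨ ¬q2)
  F T F T  ✗ fails (¬q4 ∨ q1 ∨ ¬q2)
  F T T F  ✗ fails (¬q3 ∨ q4 ∨ ¬q2)
  F T T T  ✗ fails (¬q4 ∨ q1 ∨ ¬q2)
  T F F F  ✗ fails (¬q1 ∨ q2 ∨ q3)
  T F F T  ✗ fails (¬q1 ∨ q2 ∨ q3)
  T F T F  ✗ fails (q2 ∨ q4)
  T F T T  ✗ fails (q2 ∨ ¬q3 ∨ ¬q1)
  T T F F  ✗ fails (q3 ∨ q4 ∨ ¬q1)
  T T F T  ✗ fails (¬q1 ∨ ¬q4 ∨ q3)
  T T T F  ✗ fails (¬q1 ∨ ¬q3 ∨ ¬q2)
  T T T T  ✗ fails (¬q4 ∨ ¬q2 ∨ ¬q3)
1 of the 16 rows is a model.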